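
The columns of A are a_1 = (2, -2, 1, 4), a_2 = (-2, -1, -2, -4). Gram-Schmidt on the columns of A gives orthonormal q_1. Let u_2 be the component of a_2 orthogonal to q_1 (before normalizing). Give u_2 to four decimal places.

a_1 = (2, -2, 1, 4); ‖a_1‖ = 5.0000, so q_1 = (0.4000, -0.4000, 0.2000, 0.8000).
q_1·a_2 = 0.4000·(-2) + (-0.4000)·(-1) + 0.2000·(-2) + 0.8000·(-4) = -4.0000.
u_2 = a_2 + 4.0000·q_1 = (-0.4000, -2.6000, -1.2000, -0.8000).

u_2 = (-0.4000, -2.6000, -1.2000, -0.8000)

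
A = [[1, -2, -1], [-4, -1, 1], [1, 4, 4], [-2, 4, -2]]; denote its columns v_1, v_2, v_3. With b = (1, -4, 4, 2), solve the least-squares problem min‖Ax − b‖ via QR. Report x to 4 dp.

x = (0.8594, 0.7776, -0.1171)

v_1 = (1, -4, 1, -2); ‖v_1‖ = 4.6904, so e_1 = (0.2132, -0.8528, 0.2132, -0.4264).
e_1·v_2 = 0.2132·(-2) + (-0.8528)·(-1) + 0.2132·4 + (-0.4264)·4 = -0.4264.
u_2 = v_2 + 0.4264·e_1 = (-1.9091, -1.3636, 4.0909, 3.8182).
‖u_2‖ = 6.0678, so e_2 = (-0.3146, -0.2247, 0.6742, 0.6293).
e_1·v_3 = 0.2132·(-1) + (-0.8528)·1 + 0.2132·4 + (-0.4264)·(-2) = 0.6396; e_2·v_3 = (-0.3146)·(-1) + (-0.2247)·1 + 0.6742·4 + 0.6293·(-2) = 1.5282.
u_3 = v_3 − 0.6396·e_1 − 1.5282·e_2 = (-0.6556, 1.8889, 2.8333, -2.6889).
‖u_3‖ = 4.3881, so e_3 = (-0.1494, 0.4305, 0.6457, -0.6128).
Qᵀb = (3.6244, 4.5396, -0.5140).
Back-substitute: x_3 = -0.5140/4.3881 = -0.1171.
x_2 = (4.5396 − 1.5282·(-0.1171))/6.0678 = 0.7776.
x_1 = (3.6244 + 0.4264·0.7776 − 0.6396·(-0.1171))/4.6904 = 0.8594.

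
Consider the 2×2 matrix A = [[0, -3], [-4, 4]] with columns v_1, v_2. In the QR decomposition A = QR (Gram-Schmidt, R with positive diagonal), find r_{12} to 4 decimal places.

q_1 = v_1/‖v_1‖ = (0, -4)/4.0000 = (0.0000, -1.0000).
r_{12} = q_1·v_2 = -4.0000.

r_{12} = -4.0000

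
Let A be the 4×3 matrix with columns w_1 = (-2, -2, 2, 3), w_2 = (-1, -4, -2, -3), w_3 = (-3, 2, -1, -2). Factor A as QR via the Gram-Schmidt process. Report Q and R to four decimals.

w_1 = (-2, -2, 2, 3); ‖w_1‖ = 4.5826, so q_1 = (-0.4364, -0.4364, 0.4364, 0.6547).
q_1·w_2 = (-0.4364)·(-1) + (-0.4364)·(-4) + 0.4364·(-2) + 0.6547·(-3) = -0.6547.
u_2 = w_2 + 0.6547·q_1 = (-1.2857, -4.2857, -1.7143, -2.5714).
‖u_2‖ = 5.4380, so q_2 = (-0.2364, -0.7881, -0.3152, -0.4729).
q_1·w_3 = (-0.4364)·(-3) + (-0.4364)·2 + 0.4364·(-1) + 0.6547·(-2) = -1.3093; q_2·w_3 = (-0.2364)·(-3) + (-0.7881)·2 + (-0.3152)·(-1) + (-0.4729)·(-2) = 0.3941.
u_3 = w_3 + 1.3093·q_1 − 0.3941·q_2 = (-3.4783, 1.7391, -0.3043, -0.9565).
‖u_3‖ = 4.0163, so q_3 = (-0.8660, 0.4330, -0.0758, -0.2382).

Q = [[-0.4364, -0.2364, -0.8660], [-0.4364, -0.7881, 0.4330], [0.4364, -0.3152, -0.0758], [0.6547, -0.4729, -0.2382]], R = [[4.5826, -0.6547, -1.3093], [0.0000, 5.4380, 0.3941], [0.0000, 0.0000, 4.0163]]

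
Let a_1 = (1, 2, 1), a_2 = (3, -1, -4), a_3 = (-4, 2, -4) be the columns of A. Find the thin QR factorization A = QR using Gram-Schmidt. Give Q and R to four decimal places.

Q = [[0.4082, 0.7071, -0.5774], [0.8165, 0.0000, 0.5774], [0.4082, -0.7071, -0.5774]], R = [[2.4495, -1.2247, -1.6330], [0.0000, 4.9497, 0.0000], [0.0000, 0.0000, 5.7735]]

a_1 = (1, 2, 1); ‖a_1‖ = 2.4495, so q_1 = (0.4082, 0.8165, 0.4082).
q_1·a_2 = 0.4082·3 + 0.8165·(-1) + 0.4082·(-4) = -1.2247.
u_2 = a_2 + 1.2247·q_1 = (3.5000, 0.0000, -3.5000).
‖u_2‖ = 4.9497, so q_2 = (0.7071, 0.0000, -0.7071).
q_1·a_3 = 0.4082·(-4) + 0.8165·2 + 0.4082·(-4) = -1.6330; q_2·a_3 = 0.7071·(-4) + 0.0000·2 + (-0.7071)·(-4) = 0.0000.
u_3 = a_3 + 1.6330·q_1 + 0.0000·q_2 = (-3.3333, 3.3333, -3.3333).
‖u_3‖ = 5.7735, so q_3 = (-0.5774, 0.5774, -0.5774).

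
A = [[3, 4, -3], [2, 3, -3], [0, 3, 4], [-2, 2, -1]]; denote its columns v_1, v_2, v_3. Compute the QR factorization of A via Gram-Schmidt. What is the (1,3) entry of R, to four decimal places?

q_1 = v_1/‖v_1‖ = (3, 2, 0, -2)/4.1231 = (0.7276, 0.4851, 0.0000, -0.4851).
r_{13} = q_1·v_3 = -3.1530.

r_{13} = -3.1530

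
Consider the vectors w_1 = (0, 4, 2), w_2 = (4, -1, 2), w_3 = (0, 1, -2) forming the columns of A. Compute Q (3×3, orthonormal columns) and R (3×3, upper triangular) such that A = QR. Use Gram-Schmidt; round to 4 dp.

Q = [[0.0000, 0.8729, 0.4880], [0.8944, -0.2182, 0.3904], [0.4472, 0.4364, -0.7807]], R = [[4.4721, 0.0000, 0.0000], [0.0000, 4.5826, -1.0911], [0.0000, 0.0000, 1.9518]]

w_1 = (0, 4, 2); ‖w_1‖ = 4.4721, so e_1 = (0.0000, 0.8944, 0.4472).
e_1·w_2 = 0.0000·4 + 0.8944·(-1) + 0.4472·2 = 0.0000.
u_2 = w_2 + 0.0000·e_1 = (4.0000, -1.0000, 2.0000).
‖u_2‖ = 4.5826, so e_2 = (0.8729, -0.2182, 0.4364).
e_1·w_3 = 0.0000·0 + 0.8944·1 + 0.4472·(-2) = 0.0000; e_2·w_3 = 0.8729·0 + (-0.2182)·1 + 0.4364·(-2) = -1.0911.
u_3 = w_3 + 0.0000·e_1 + 1.0911·e_2 = (0.9524, 0.7619, -1.5238).
‖u_3‖ = 1.9518, so e_3 = (0.4880, 0.3904, -0.7807).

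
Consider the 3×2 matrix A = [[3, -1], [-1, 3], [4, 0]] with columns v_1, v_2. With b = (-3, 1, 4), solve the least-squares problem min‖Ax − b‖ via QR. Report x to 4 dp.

x = (0.4286, 0.8571)

v_1 = (3, -1, 4); ‖v_1‖ = 5.0990, so q_1 = (0.5883, -0.1961, 0.7845).
q_1·v_2 = 0.5883·(-1) + (-0.1961)·3 + 0.7845·0 = -1.1767.
u_2 = v_2 + 1.1767·q_1 = (-0.3077, 2.7692, 0.9231).
‖u_2‖ = 2.9352, so q_2 = (-0.1048, 0.9435, 0.3145).
Qᵀb = (1.1767, 2.5159).
Back-substitute: x_2 = 2.5159/2.9352 = 0.8571.
x_1 = (1.1767 + 1.1767·0.8571)/5.0990 = 0.4286.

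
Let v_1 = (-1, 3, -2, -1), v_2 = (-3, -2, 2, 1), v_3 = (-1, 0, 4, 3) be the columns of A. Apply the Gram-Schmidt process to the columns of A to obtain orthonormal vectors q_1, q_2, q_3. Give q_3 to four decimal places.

v_1 = (-1, 3, -2, -1); ‖v_1‖ = 3.8730, so q_1 = (-0.2582, 0.7746, -0.5164, -0.2582).
q_1·v_2 = (-0.2582)·(-3) + 0.7746·(-2) + (-0.5164)·2 + (-0.2582)·1 = -2.0656.
u_2 = v_2 + 2.0656·q_1 = (-3.5333, -0.4000, 0.9333, 0.4667).
‖u_2‖ = 3.7059, so q_2 = (-0.9534, -0.1079, 0.2519, 0.1259).
q_1·v_3 = (-0.2582)·(-1) + 0.7746·0 + (-0.5164)·4 + (-0.2582)·3 = -2.5820; q_2·v_3 = (-0.9534)·(-1) + (-0.1079)·0 + 0.2519·4 + 0.1259·3 = 2.3386.
u_3 = v_3 + 2.5820·q_1 − 2.3386·q_2 = (0.5631, 2.2524, 2.0777, 2.0388).
‖u_3‖ = 3.7234, so q_3 = (0.1512, 0.6049, 0.5580, 0.5476).

q_3 = (0.1512, 0.6049, 0.5580, 0.5476)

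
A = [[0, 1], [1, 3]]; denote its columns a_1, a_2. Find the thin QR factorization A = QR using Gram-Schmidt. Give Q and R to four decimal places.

q_1 = a_1/‖a_1‖ = (0, 1)/1.0000 = (0.0000, 1.0000).
r_{12} = q_1·a_2 = 3.0000.
u_2 = a_2 − 3.0000·q_1 = (1.0000, 0.0000).
‖u_2‖ = 1.0000, so q_2 = (1.0000, 0.0000).

Q = [[0.0000, 1.0000], [1.0000, 0.0000]], R = [[1.0000, 3.0000], [0.0000, 1.0000]]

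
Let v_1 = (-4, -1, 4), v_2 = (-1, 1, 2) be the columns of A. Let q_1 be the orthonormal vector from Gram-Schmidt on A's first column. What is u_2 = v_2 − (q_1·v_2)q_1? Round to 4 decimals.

u_2 = (0.3333, 1.3333, 0.6667)

v_1 = (-4, -1, 4); ‖v_1‖ = 5.7446, so q_1 = (-0.6963, -0.1741, 0.6963).
q_1·v_2 = (-0.6963)·(-1) + (-0.1741)·1 + 0.6963·2 = 1.9149.
u_2 = v_2 − 1.9149·q_1 = (0.3333, 1.3333, 0.6667).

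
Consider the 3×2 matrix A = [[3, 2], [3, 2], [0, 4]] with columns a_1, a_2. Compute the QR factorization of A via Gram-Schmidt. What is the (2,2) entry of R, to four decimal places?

r_{22} = 4.0000

a_1 = (3, 3, 0); ‖a_1‖ = 4.2426, so e_1 = (0.7071, 0.7071, 0.0000).
e_1·a_2 = 0.7071·2 + 0.7071·2 + 0.0000·4 = 2.8284.
u_2 = a_2 − 2.8284·e_1 = (0.0000, 0.0000, 4.0000).
r_{22} = ‖u_2‖ = 4.0000.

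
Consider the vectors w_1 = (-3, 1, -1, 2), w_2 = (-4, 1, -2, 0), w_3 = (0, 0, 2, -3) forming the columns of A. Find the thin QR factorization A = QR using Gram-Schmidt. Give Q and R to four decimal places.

w_1 = (-3, 1, -1, 2); ‖w_1‖ = 3.8730, so q_1 = (-0.7746, 0.2582, -0.2582, 0.5164).
q_1·w_2 = (-0.7746)·(-4) + 0.2582·1 + (-0.2582)·(-2) + 0.5164·0 = 3.8730.
u_2 = w_2 − 3.8730·q_1 = (-1.0000, 0.0000, -1.0000, -2.0000).
‖u_2‖ = 2.4495, so q_2 = (-0.4082, 0.0000, -0.4082, -0.8165).
q_1·w_3 = (-0.7746)·0 + 0.2582·0 + (-0.2582)·2 + 0.5164·(-3) = -2.0656; q_2·w_3 = (-0.4082)·0 + 0.0000·0 + (-0.4082)·2 + (-0.8165)·(-3) = 1.6330.
u_3 = w_3 + 2.0656·q_1 − 1.6330·q_2 = (-0.9333, 0.5333, 2.1333, -0.6000).
‖u_3‖ = 2.4631, so q_3 = (-0.3789, 0.2165, 0.8661, -0.2436).

Q = [[-0.7746, -0.4082, -0.3789], [0.2582, 0.0000, 0.2165], [-0.2582, -0.4082, 0.8661], [0.5164, -0.8165, -0.2436]], R = [[3.8730, 3.8730, -2.0656], [0.0000, 2.4495, 1.6330], [0.0000, 0.0000, 2.4631]]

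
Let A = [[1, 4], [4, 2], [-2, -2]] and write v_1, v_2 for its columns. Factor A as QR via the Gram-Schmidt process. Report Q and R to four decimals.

e_1 = v_1/‖v_1‖ = (1, 4, -2)/4.5826 = (0.2182, 0.8729, -0.4364).
r_{12} = e_1·v_2 = 3.4915.
u_2 = v_2 − 3.4915·e_1 = (3.2381, -1.0476, -0.4762).
‖u_2‖ = 3.4365, so e_2 = (0.9423, -0.3049, -0.1386).

Q = [[0.2182, 0.9423], [0.8729, -0.3049], [-0.4364, -0.1386]], R = [[4.5826, 3.4915], [0.0000, 3.4365]]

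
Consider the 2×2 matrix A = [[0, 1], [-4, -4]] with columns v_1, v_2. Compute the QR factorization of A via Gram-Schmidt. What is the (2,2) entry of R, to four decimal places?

e_1 = v_1/‖v_1‖ = (0, -4)/4.0000 = (0.0000, -1.0000).
r_{12} = e_1·v_2 = 4.0000.
u_2 = v_2 − 4.0000·e_1 = (1.0000, 0.0000).
r_{22} = ‖u_2‖ = 1.0000.

r_{22} = 1.0000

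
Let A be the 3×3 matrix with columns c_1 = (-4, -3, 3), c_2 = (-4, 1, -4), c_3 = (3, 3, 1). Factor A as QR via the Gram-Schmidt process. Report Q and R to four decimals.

Q = [[-0.6860, -0.6761, -0.2688], [-0.5145, 0.1895, 0.8363], [0.5145, -0.7120, 0.4779]], R = [[5.8310, 0.1715, -3.0870], [0.0000, 5.7420, -2.1718], [0.0000, 0.0000, 2.1803]]

c_1 = (-4, -3, 3); ‖c_1‖ = 5.8310, so e_1 = (-0.6860, -0.5145, 0.5145).
e_1·c_2 = (-0.6860)·(-4) + (-0.5145)·1 + 0.5145·(-4) = 0.1715.
u_2 = c_2 − 0.1715·e_1 = (-3.8824, 1.0882, -4.0882).
‖u_2‖ = 5.7420, so e_2 = (-0.6761, 0.1895, -0.7120).
e_1·c_3 = (-0.6860)·3 + (-0.5145)·3 + 0.5145·1 = -3.0870; e_2·c_3 = (-0.6761)·3 + 0.1895·3 + (-0.7120)·1 = -2.1718.
u_3 = c_3 + 3.0870·e_1 + 2.1718·e_2 = (-0.5861, 1.8234, 1.0419).
‖u_3‖ = 2.1803, so e_3 = (-0.2688, 0.8363, 0.4779).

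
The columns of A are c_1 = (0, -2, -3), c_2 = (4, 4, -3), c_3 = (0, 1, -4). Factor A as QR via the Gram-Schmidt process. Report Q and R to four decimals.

e_1 = c_1/‖c_1‖ = (0, -2, -3)/3.6056 = (0.0000, -0.5547, -0.8321).
r_{12} = e_1·c_2 = 0.2774.
u_2 = c_2 − 0.2774·e_1 = (4.0000, 4.1538, -2.7692).
‖u_2‖ = 6.3971, so e_2 = (0.6253, 0.6493, -0.4329).
r_{13} = e_1·c_3 = 2.7735; r_{23} = e_2·c_3 = 2.3809.
u_3 = c_3 − 2.7735·e_1 − 2.3809·e_2 = (-1.4887, 0.9925, -0.6617).
‖u_3‖ = 1.9076, so e_3 = (-0.7804, 0.5203, -0.3468).

Q = [[0.0000, 0.6253, -0.7804], [-0.5547, 0.6493, 0.5203], [-0.8321, -0.4329, -0.3468]], R = [[3.6056, 0.2774, 2.7735], [0.0000, 6.3971, 2.3809], [0.0000, 0.0000, 1.9076]]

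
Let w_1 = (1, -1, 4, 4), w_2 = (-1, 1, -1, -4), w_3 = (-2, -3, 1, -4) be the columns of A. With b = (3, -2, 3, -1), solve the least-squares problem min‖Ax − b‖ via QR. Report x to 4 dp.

x = (0.8025, 0.5028, 0.2929)

e_1 = w_1/‖w_1‖ = (1, -1, 4, 4)/5.8310 = (0.1715, -0.1715, 0.6860, 0.6860).
r_{12} = e_1·w_2 = -3.7730.
u_2 = w_2 + 3.7730·e_1 = (-0.3529, 0.3529, 1.5882, -1.4118).
‖u_2‖ = 2.1828, so e_2 = (-0.1617, 0.1617, 0.7276, -0.6468).
r_{13} = e_1·w_3 = -1.8865; r_{23} = e_2·w_3 = 3.1530.
u_3 = w_3 + 1.8865·e_1 − 3.1530·e_2 = (-1.1667, -3.8333, 0.0000, -0.6667).
‖u_3‖ = 4.0620, so e_3 = (-0.2872, -0.9437, 0.0000, -0.1641).
Qᵀb = (2.2295, 2.0211, 1.1899).
Back-substitute: x_3 = 1.1899/4.0620 = 0.2929.
x_2 = (2.0211 − 3.1530·0.2929)/2.1828 = 0.5028.
x_1 = (2.2295 + 3.7730·0.5028 + 1.8865·0.2929)/5.8310 = 0.8025.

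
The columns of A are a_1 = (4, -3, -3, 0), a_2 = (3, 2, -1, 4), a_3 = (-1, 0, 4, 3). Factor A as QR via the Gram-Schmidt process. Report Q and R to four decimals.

Q = [[0.6860, 0.3694, 0.0595], [-0.5145, 0.5317, -0.5982], [-0.5145, -0.0392, 0.6775], [0.0000, 0.7611, 0.4239]], R = [[5.8310, 1.5435, -2.7440], [0.0000, 5.2552, 1.7573], [0.0000, 0.0000, 3.9220]]

q_1 = a_1/‖a_1‖ = (4, -3, -3, 0)/5.8310 = (0.6860, -0.5145, -0.5145, 0.0000).
r_{12} = q_1·a_2 = 1.5435.
u_2 = a_2 − 1.5435·q_1 = (1.9412, 2.7941, -0.2059, 4.0000).
‖u_2‖ = 5.2552, so q_2 = (0.3694, 0.5317, -0.0392, 0.7611).
r_{13} = q_1·a_3 = -2.7440; r_{23} = q_2·a_3 = 1.7573.
u_3 = a_3 + 2.7440·q_1 − 1.7573·q_2 = (0.2332, -2.3461, 2.6571, 1.6624).
‖u_3‖ = 3.9220, so q_3 = (0.0595, -0.5982, 0.6775, 0.4239).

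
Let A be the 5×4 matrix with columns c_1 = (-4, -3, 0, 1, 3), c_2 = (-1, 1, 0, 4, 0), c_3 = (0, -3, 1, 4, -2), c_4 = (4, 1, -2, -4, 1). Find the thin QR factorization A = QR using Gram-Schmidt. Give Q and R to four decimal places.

Q = [[-0.6761, -0.1031, 0.2438, 0.5955], [-0.5071, 0.3436, -0.7534, -0.2347], [0.0000, 0.0000, 0.2221, -0.5541], [0.1690, 0.9277, 0.2493, 0.2075], [0.5071, -0.1031, -0.5114, 0.4901]], R = [[5.9161, 0.8452, 1.1832, -3.3806], [0.0000, 4.1576, 2.8863, -3.8827], [0.0000, 0.0000, 4.5022, -1.7310], [0.0000, 0.0000, 0.0000, 2.9154]]

c_1 = (-4, -3, 0, 1, 3); ‖c_1‖ = 5.9161, so q_1 = (-0.6761, -0.5071, 0.0000, 0.1690, 0.5071).
q_1·c_2 = (-0.6761)·(-1) + (-0.5071)·1 + 0.0000·0 + 0.1690·4 + 0.5071·0 = 0.8452.
u_2 = c_2 − 0.8452·q_1 = (-0.4286, 1.4286, 0.0000, 3.8571, -0.4286).
‖u_2‖ = 4.1576, so q_2 = (-0.1031, 0.3436, 0.0000, 0.9277, -0.1031).
q_1·c_3 = (-0.6761)·0 + (-0.5071)·(-3) + 0.0000·1 + 0.1690·4 + 0.5071·(-2) = 1.1832; q_2·c_3 = (-0.1031)·0 + 0.3436·(-3) + 0.0000·1 + 0.9277·4 + (-0.1031)·(-2) = 2.8863.
u_3 = c_3 − 1.1832·q_1 − 2.8863·q_2 = (1.0975, -3.3917, 1.0000, 1.1223, -2.3025).
‖u_3‖ = 4.5022, so q_3 = (0.2438, -0.7534, 0.2221, 0.2493, -0.5114).
q_1·c_4 = (-0.6761)·4 + (-0.5071)·1 + 0.0000·(-2) + 0.1690·(-4) + 0.5071·1 = -3.3806; q_2·c_4 = (-0.1031)·4 + 0.3436·1 + 0.0000·(-2) + 0.9277·(-4) + (-0.1031)·1 = -3.8827; q_3·c_4 = 0.2438·4 + (-0.7534)·1 + 0.2221·(-2) + 0.2493·(-4) + (-0.5114)·1 = -1.7310.
u_4 = c_4 + 3.3806·q_1 + 3.8827·q_2 + 1.7310·q_3 = (1.7360, -0.6843, -1.6155, 0.6051, 1.4288).
‖u_4‖ = 2.9154, so q_4 = (0.5955, -0.2347, -0.5541, 0.2075, 0.4901).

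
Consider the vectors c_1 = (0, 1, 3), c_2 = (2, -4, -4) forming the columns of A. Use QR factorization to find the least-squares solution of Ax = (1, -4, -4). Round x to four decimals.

c_1 = (0, 1, 3); ‖c_1‖ = 3.1623, so e_1 = (0.0000, 0.3162, 0.9487).
e_1·c_2 = 0.0000·2 + 0.3162·(-4) + 0.9487·(-4) = -5.0596.
u_2 = c_2 + 5.0596·e_1 = (2.0000, -2.4000, 0.8000).
‖u_2‖ = 3.2249, so e_2 = (0.6202, -0.7442, 0.2481).
Qᵀb = (-5.0596, 2.6047).
Back-substitute: x_2 = 2.6047/3.2249 = 0.8077.
x_1 = (-5.0596 + 5.0596·0.8077)/3.1623 = -0.3077.

x = (-0.3077, 0.8077)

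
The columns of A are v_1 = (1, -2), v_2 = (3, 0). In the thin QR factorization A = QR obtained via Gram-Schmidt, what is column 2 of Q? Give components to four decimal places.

e_1 = v_1/‖v_1‖ = (1, -2)/2.2361 = (0.4472, -0.8944).
r_{12} = e_1·v_2 = 1.3416.
u_2 = v_2 − 1.3416·e_1 = (2.4000, 1.2000).
‖u_2‖ = 2.6833, so e_2 = (0.8944, 0.4472).

e_2 = (0.8944, 0.4472)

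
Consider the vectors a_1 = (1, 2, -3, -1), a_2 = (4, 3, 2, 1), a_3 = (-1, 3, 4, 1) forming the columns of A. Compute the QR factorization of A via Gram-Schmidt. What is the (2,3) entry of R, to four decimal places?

r_{23} = 2.8771

a_1 = (1, 2, -3, -1); ‖a_1‖ = 3.8730, so e_1 = (0.2582, 0.5164, -0.7746, -0.2582).
e_1·a_2 = 0.2582·4 + 0.5164·3 + (-0.7746)·2 + (-0.2582)·1 = 0.7746.
u_2 = a_2 − 0.7746·e_1 = (3.8000, 2.6000, 2.6000, 1.2000).
‖u_2‖ = 5.4222, so e_2 = (0.7008, 0.4795, 0.4795, 0.2213).
r_{23} = e_2·a_3 = 2.8771.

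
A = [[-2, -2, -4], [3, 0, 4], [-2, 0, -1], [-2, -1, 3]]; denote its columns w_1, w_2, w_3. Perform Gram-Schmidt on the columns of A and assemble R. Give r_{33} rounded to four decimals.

r_{33} = 5.4547

w_1 = (-2, 3, -2, -2); ‖w_1‖ = 4.5826, so q_1 = (-0.4364, 0.6547, -0.4364, -0.4364).
q_1·w_2 = (-0.4364)·(-2) + 0.6547·0 + (-0.4364)·0 + (-0.4364)·(-1) = 1.3093.
u_2 = w_2 − 1.3093·q_1 = (-1.4286, -0.8571, 0.5714, -0.4286).
‖u_2‖ = 1.8127, so q_2 = (-0.7881, -0.4729, 0.3152, -0.2364).
q_1·w_3 = (-0.4364)·(-4) + 0.6547·4 + (-0.4364)·(-1) + (-0.4364)·3 = 3.4915; q_2·w_3 = (-0.7881)·(-4) + (-0.4729)·4 + 0.3152·(-1) + (-0.2364)·3 = 0.2364.
u_3 = w_3 − 3.4915·q_1 − 0.2364·q_2 = (-2.2899, 1.8261, 0.4493, 4.5797).
r_{33} = ‖u_3‖ = 5.4547.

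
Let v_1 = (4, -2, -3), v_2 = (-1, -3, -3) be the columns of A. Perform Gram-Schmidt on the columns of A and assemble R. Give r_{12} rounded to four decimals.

r_{12} = 2.0426

e_1 = v_1/‖v_1‖ = (4, -2, -3)/5.3852 = (0.7428, -0.3714, -0.5571).
r_{12} = e_1·v_2 = 2.0426.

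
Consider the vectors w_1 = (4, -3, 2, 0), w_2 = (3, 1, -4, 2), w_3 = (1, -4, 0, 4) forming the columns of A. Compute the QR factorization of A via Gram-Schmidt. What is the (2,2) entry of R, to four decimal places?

r_{22} = 5.4741

w_1 = (4, -3, 2, 0); ‖w_1‖ = 5.3852, so e_1 = (0.7428, -0.5571, 0.3714, 0.0000).
e_1·w_2 = 0.7428·3 + (-0.5571)·1 + 0.3714·(-4) + 0.0000·2 = 0.1857.
u_2 = w_2 − 0.1857·e_1 = (2.8621, 1.1034, -4.0690, 2.0000).
r_{22} = ‖u_2‖ = 5.4741.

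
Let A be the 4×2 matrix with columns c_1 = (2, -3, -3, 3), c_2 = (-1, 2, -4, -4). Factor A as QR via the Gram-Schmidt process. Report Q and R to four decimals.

c_1 = (2, -3, -3, 3); ‖c_1‖ = 5.5678, so q_1 = (0.3592, -0.5388, -0.5388, 0.5388).
q_1·c_2 = 0.3592·(-1) + (-0.5388)·2 + (-0.5388)·(-4) + 0.5388·(-4) = -1.4368.
u_2 = c_2 + 1.4368·q_1 = (-0.4839, 1.2258, -4.7742, -3.2258).
‖u_2‖ = 5.9106, so q_2 = (-0.0819, 0.2074, -0.8077, -0.5458).

Q = [[0.3592, -0.0819], [-0.5388, 0.2074], [-0.5388, -0.8077], [0.5388, -0.5458]], R = [[5.5678, -1.4368], [0.0000, 5.9106]]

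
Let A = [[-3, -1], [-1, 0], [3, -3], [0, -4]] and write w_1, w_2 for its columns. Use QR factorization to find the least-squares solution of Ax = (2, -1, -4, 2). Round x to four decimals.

e_1 = w_1/‖w_1‖ = (-3, -1, 3, 0)/4.3589 = (-0.6882, -0.2294, 0.6882, 0.0000).
r_{12} = e_1·w_2 = -1.3765.
u_2 = w_2 + 1.3765·e_1 = (-1.9474, -0.3158, -2.0526, -4.0000).
‖u_2‖ = 4.9097, so e_2 = (-0.3966, -0.0643, -0.4181, -0.8147).
Qᵀb = (-3.9001, -0.6861).
Back-substitute: x_2 = -0.6861/4.9097 = -0.1397.
x_1 = (-3.9001 + 1.3765·(-0.1397))/4.3589 = -0.9389.

x = (-0.9389, -0.1397)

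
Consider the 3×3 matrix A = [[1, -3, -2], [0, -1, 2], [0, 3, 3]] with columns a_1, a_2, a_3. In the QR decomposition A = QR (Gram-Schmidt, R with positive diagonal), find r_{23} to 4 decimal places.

a_1 = (1, 0, 0); ‖a_1‖ = 1.0000, so e_1 = (1.0000, 0.0000, 0.0000).
e_1·a_2 = 1.0000·(-3) + 0.0000·(-1) + 0.0000·3 = -3.0000.
u_2 = a_2 + 3.0000·e_1 = (0.0000, -1.0000, 3.0000).
‖u_2‖ = 3.1623, so e_2 = (0.0000, -0.3162, 0.9487).
r_{23} = e_2·a_3 = 2.2136.

r_{23} = 2.2136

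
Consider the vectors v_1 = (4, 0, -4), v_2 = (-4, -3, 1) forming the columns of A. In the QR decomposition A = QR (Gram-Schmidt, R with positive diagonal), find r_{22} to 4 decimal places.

v_1 = (4, 0, -4); ‖v_1‖ = 5.6569, so e_1 = (0.7071, 0.0000, -0.7071).
e_1·v_2 = 0.7071·(-4) + 0.0000·(-3) + (-0.7071)·1 = -3.5355.
u_2 = v_2 + 3.5355·e_1 = (-1.5000, -3.0000, -1.5000).
r_{22} = ‖u_2‖ = 3.6742.

r_{22} = 3.6742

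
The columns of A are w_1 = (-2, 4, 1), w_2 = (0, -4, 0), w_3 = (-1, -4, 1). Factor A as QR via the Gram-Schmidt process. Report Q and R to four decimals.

Q = [[-0.4364, -0.7807, 0.4472], [0.8729, -0.4880, 0.0000], [0.2182, 0.3904, 0.8944]], R = [[4.5826, -3.4915, -2.8368], [0.0000, 1.9518, 3.1229], [0.0000, 0.0000, 0.4472]]

w_1 = (-2, 4, 1); ‖w_1‖ = 4.5826, so q_1 = (-0.4364, 0.8729, 0.2182).
q_1·w_2 = (-0.4364)·0 + 0.8729·(-4) + 0.2182·0 = -3.4915.
u_2 = w_2 + 3.4915·q_1 = (-1.5238, -0.9524, 0.7619).
‖u_2‖ = 1.9518, so q_2 = (-0.7807, -0.4880, 0.3904).
q_1·w_3 = (-0.4364)·(-1) + 0.8729·(-4) + 0.2182·1 = -2.8368; q_2·w_3 = (-0.7807)·(-1) + (-0.4880)·(-4) + 0.3904·1 = 3.1229.
u_3 = w_3 + 2.8368·q_1 − 3.1229·q_2 = (0.2000, 0.0000, 0.4000).
‖u_3‖ = 0.4472, so q_3 = (0.4472, 0.0000, 0.8944).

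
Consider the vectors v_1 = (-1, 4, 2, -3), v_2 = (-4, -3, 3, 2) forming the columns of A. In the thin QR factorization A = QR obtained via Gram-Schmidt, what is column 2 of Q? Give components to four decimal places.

e_2 = (-0.7124, -0.3228, 0.5900, 0.2004)

e_1 = v_1/‖v_1‖ = (-1, 4, 2, -3)/5.4772 = (-0.1826, 0.7303, 0.3651, -0.5477).
r_{12} = e_1·v_2 = -1.4606.
u_2 = v_2 + 1.4606·e_1 = (-4.2667, -1.9333, 3.5333, 1.2000).
‖u_2‖ = 5.9889, so e_2 = (-0.7124, -0.3228, 0.5900, 0.2004).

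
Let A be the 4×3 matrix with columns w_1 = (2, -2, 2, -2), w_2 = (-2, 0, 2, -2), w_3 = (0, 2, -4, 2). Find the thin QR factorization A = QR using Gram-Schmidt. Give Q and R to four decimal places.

Q = [[0.5000, -0.7538, 0.1231], [-0.5000, 0.1508, 0.2462], [0.5000, 0.4523, -0.6155], [-0.5000, -0.4523, -0.7385]], R = [[4.0000, 1.0000, -4.0000], [0.0000, 3.3166, -2.4121], [0.0000, 0.0000, 1.4771]]

e_1 = w_1/‖w_1‖ = (2, -2, 2, -2)/4.0000 = (0.5000, -0.5000, 0.5000, -0.5000).
r_{12} = e_1·w_2 = 1.0000.
u_2 = w_2 − 1.0000·e_1 = (-2.5000, 0.5000, 1.5000, -1.5000).
‖u_2‖ = 3.3166, so e_2 = (-0.7538, 0.1508, 0.4523, -0.4523).
r_{13} = e_1·w_3 = -4.0000; r_{23} = e_2·w_3 = -2.4121.
u_3 = w_3 + 4.0000·e_1 + 2.4121·e_2 = (0.1818, 0.3636, -0.9091, -1.0909).
‖u_3‖ = 1.4771, so e_3 = (0.1231, 0.2462, -0.6155, -0.7385).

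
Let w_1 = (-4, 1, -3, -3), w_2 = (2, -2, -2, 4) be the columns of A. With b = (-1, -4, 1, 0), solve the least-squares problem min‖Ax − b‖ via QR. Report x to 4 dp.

x = (-0.0276, 0.1271)

q_1 = w_1/‖w_1‖ = (-4, 1, -3, -3)/5.9161 = (-0.6761, 0.1690, -0.5071, -0.5071).
r_{12} = q_1·w_2 = -2.7045.
u_2 = w_2 + 2.7045·q_1 = (0.1714, -1.5429, -3.3714, 2.6286).
‖u_2‖ = 4.5482, so q_2 = (0.0377, -0.3392, -0.7413, 0.5779).
Qᵀb = (-0.5071, 0.5779).
Back-substitute: x_2 = 0.5779/4.5482 = 0.1271.
x_1 = (-0.5071 + 2.7045·0.1271)/5.9161 = -0.0276.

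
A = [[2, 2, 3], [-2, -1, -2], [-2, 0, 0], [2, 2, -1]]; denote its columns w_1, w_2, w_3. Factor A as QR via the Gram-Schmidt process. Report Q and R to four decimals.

e_1 = w_1/‖w_1‖ = (2, -2, -2, 2)/4.0000 = (0.5000, -0.5000, -0.5000, 0.5000).
r_{12} = e_1·w_2 = 2.5000.
u_2 = w_2 − 2.5000·e_1 = (0.7500, 0.2500, 1.2500, 0.7500).
‖u_2‖ = 1.6583, so e_2 = (0.4523, 0.1508, 0.7538, 0.4523).
r_{13} = e_1·w_3 = 2.0000; r_{23} = e_2·w_3 = 0.6030.
u_3 = w_3 − 2.0000·e_1 − 0.6030·e_2 = (1.7273, -1.0909, 0.5455, -2.2727).
‖u_3‖ = 3.1042, so e_3 = (0.5564, -0.3514, 0.1757, -0.7321).

Q = [[0.5000, 0.4523, 0.5564], [-0.5000, 0.1508, -0.3514], [-0.5000, 0.7538, 0.1757], [0.5000, 0.4523, -0.7321]], R = [[4.0000, 2.5000, 2.0000], [0.0000, 1.6583, 0.6030], [0.0000, 0.0000, 3.1042]]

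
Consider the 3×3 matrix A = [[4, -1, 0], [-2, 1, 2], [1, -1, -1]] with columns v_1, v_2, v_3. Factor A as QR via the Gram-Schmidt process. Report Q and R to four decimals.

Q = [[0.8729, 0.4082, 0.2673], [-0.4364, 0.4082, 0.8018], [0.2182, -0.8165, 0.5345]], R = [[4.5826, -1.5275, -1.0911], [0.0000, 0.8165, 1.6330], [0.0000, 0.0000, 1.0690]]

q_1 = v_1/‖v_1‖ = (4, -2, 1)/4.5826 = (0.8729, -0.4364, 0.2182).
r_{12} = q_1·v_2 = -1.5275.
u_2 = v_2 + 1.5275·q_1 = (0.3333, 0.3333, -0.6667).
‖u_2‖ = 0.8165, so q_2 = (0.4082, 0.4082, -0.8165).
r_{13} = q_1·v_3 = -1.0911; r_{23} = q_2·v_3 = 1.6330.
u_3 = v_3 + 1.0911·q_1 − 1.6330·q_2 = (0.2857, 0.8571, 0.5714).
‖u_3‖ = 1.0690, so q_3 = (0.2673, 0.8018, 0.5345).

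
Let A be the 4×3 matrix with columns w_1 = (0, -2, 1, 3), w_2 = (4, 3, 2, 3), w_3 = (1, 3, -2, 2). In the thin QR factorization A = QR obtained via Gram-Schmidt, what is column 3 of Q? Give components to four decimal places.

w_1 = (0, -2, 1, 3); ‖w_1‖ = 3.7417, so e_1 = (0.0000, -0.5345, 0.2673, 0.8018).
e_1·w_2 = 0.0000·4 + (-0.5345)·3 + 0.2673·2 + 0.8018·3 = 1.3363.
u_2 = w_2 − 1.3363·e_1 = (4.0000, 3.7143, 1.6429, 1.9286).
‖u_2‖ = 6.0178, so e_2 = (0.6647, 0.6172, 0.2730, 0.3205).
e_1·w_3 = 0.0000·1 + (-0.5345)·3 + 0.2673·(-2) + 0.8018·2 = -0.5345; e_2·w_3 = 0.6647·1 + 0.6172·3 + 0.2730·(-2) + 0.3205·2 = 2.6113.
u_3 = w_3 + 0.5345·e_1 − 2.6113·e_2 = (-0.7357, 1.1026, -2.5700, 1.5917).
‖u_3‖ = 3.3008, so e_3 = (-0.2229, 0.3340, -0.7786, 0.4822).

e_3 = (-0.2229, 0.3340, -0.7786, 0.4822)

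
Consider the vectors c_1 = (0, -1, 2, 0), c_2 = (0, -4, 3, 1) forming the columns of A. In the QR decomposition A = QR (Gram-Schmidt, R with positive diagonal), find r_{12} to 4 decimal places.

r_{12} = 4.4721

e_1 = c_1/‖c_1‖ = (0, -1, 2, 0)/2.2361 = (0.0000, -0.4472, 0.8944, 0.0000).
r_{12} = e_1·c_2 = 4.4721.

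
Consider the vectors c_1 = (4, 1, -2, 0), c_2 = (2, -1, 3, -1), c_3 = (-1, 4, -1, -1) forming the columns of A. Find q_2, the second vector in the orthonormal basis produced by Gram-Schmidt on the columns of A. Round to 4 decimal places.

q_2 = (0.4680, -0.2709, 0.8005, -0.2586)

c_1 = (4, 1, -2, 0); ‖c_1‖ = 4.5826, so q_1 = (0.8729, 0.2182, -0.4364, 0.0000).
q_1·c_2 = 0.8729·2 + 0.2182·(-1) + (-0.4364)·3 + 0.0000·(-1) = 0.2182.
u_2 = c_2 − 0.2182·q_1 = (1.8095, -1.0476, 3.0952, -1.0000).
‖u_2‖ = 3.8668, so q_2 = (0.4680, -0.2709, 0.8005, -0.2586).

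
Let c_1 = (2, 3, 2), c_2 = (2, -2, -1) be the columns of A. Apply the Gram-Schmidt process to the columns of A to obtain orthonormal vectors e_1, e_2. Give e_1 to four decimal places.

e_1 = c_1/‖c_1‖ = (2, 3, 2)/4.1231 = (0.4851, 0.7276, 0.4851).

e_1 = (0.4851, 0.7276, 0.4851)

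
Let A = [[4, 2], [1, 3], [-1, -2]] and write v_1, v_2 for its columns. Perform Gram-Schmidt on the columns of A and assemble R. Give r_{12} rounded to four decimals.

r_{12} = 3.0641

q_1 = v_1/‖v_1‖ = (4, 1, -1)/4.2426 = (0.9428, 0.2357, -0.2357).
r_{12} = q_1·v_2 = 3.0641.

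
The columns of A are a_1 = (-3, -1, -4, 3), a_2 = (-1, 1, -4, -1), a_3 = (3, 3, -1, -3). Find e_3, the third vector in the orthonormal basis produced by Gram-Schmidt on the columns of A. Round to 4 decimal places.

e_1 = a_1/‖a_1‖ = (-3, -1, -4, 3)/5.9161 = (-0.5071, -0.1690, -0.6761, 0.5071).
r_{12} = e_1·a_2 = 2.5355.
u_2 = a_2 − 2.5355·e_1 = (0.2857, 1.4286, -2.2857, -2.2857).
‖u_2‖ = 3.5456, so e_2 = (0.0806, 0.4029, -0.6447, -0.6447).
r_{13} = e_1·a_3 = -2.8735; r_{23} = e_2·a_3 = 4.0291.
u_3 = a_3 + 2.8735·e_1 − 4.0291·e_2 = (1.2182, 0.8909, -0.3455, 1.0545).
‖u_3‖ = 1.8733, so e_3 = (0.6503, 0.4756, -0.1844, 0.5629).

e_3 = (0.6503, 0.4756, -0.1844, 0.5629)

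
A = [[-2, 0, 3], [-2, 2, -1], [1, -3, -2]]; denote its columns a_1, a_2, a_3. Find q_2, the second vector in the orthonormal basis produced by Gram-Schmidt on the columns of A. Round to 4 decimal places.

q_2 = (-0.5659, 0.1617, -0.8085)

q_1 = a_1/‖a_1‖ = (-2, -2, 1)/3.0000 = (-0.6667, -0.6667, 0.3333).
r_{12} = q_1·a_2 = -2.3333.
u_2 = a_2 + 2.3333·q_1 = (-1.5556, 0.4444, -2.2222).
‖u_2‖ = 2.7487, so q_2 = (-0.5659, 0.1617, -0.8085).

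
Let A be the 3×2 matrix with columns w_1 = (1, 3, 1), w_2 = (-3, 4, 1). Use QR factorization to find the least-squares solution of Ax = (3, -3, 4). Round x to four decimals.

x = (0.6344, -0.8978)

w_1 = (1, 3, 1); ‖w_1‖ = 3.3166, so q_1 = (0.3015, 0.9045, 0.3015).
q_1·w_2 = 0.3015·(-3) + 0.9045·4 + 0.3015·1 = 3.0151.
u_2 = w_2 − 3.0151·q_1 = (-3.9091, 1.2727, 0.0909).
‖u_2‖ = 4.1121, so q_2 = (-0.9506, 0.3095, 0.0221).
Qᵀb = (-0.6030, -3.6920).
Back-substitute: x_2 = -3.6920/4.1121 = -0.8978.
x_1 = (-0.6030 − 3.0151·(-0.8978))/3.3166 = 0.6344.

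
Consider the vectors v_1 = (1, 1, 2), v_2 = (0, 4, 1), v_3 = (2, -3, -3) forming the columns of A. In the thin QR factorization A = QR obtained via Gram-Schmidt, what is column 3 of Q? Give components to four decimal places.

v_1 = (1, 1, 2); ‖v_1‖ = 2.4495, so q_1 = (0.4082, 0.4082, 0.8165).
q_1·v_2 = 0.4082·0 + 0.4082·4 + 0.8165·1 = 2.4495.
u_2 = v_2 − 2.4495·q_1 = (-1.0000, 3.0000, -1.0000).
‖u_2‖ = 3.3166, so q_2 = (-0.3015, 0.9045, -0.3015).
q_1·v_3 = 0.4082·2 + 0.4082·(-3) + 0.8165·(-3) = -2.8577; q_2·v_3 = (-0.3015)·2 + 0.9045·(-3) + (-0.3015)·(-3) = -2.4121.
u_3 = v_3 + 2.8577·q_1 + 2.4121·q_2 = (2.4394, 0.3485, -1.3939).
‖u_3‖ = 2.8311, so q_3 = (0.8616, 0.1231, -0.4924).

q_3 = (0.8616, 0.1231, -0.4924)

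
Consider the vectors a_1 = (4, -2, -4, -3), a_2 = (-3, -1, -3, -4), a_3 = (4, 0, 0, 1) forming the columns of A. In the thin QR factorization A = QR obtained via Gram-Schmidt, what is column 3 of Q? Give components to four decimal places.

q_1 = a_1/‖a_1‖ = (4, -2, -4, -3)/6.7082 = (0.5963, -0.2981, -0.5963, -0.4472).
r_{12} = q_1·a_2 = 2.0870.
u_2 = a_2 − 2.0870·q_1 = (-4.2444, -0.3778, -1.7556, -3.0667).
‖u_2‖ = 5.5357, so q_2 = (-0.7667, -0.0682, -0.3171, -0.5540).
r_{13} = q_1·a_3 = 1.9379; r_{23} = q_2·a_3 = -3.6209.
u_3 = a_3 − 1.9379·q_1 + 3.6209·q_2 = (0.0682, 0.3307, 0.0073, -0.1392).
‖u_3‖ = 0.3653, so q_3 = (0.1866, 0.9053, 0.0199, -0.3812).

q_3 = (0.1866, 0.9053, 0.0199, -0.3812)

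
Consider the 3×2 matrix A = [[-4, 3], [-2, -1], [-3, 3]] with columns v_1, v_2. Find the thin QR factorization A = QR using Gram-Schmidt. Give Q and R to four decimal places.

Q = [[-0.7428, 0.1482], [-0.3714, -0.9026], [-0.5571, 0.4042]], R = [[5.3852, -3.5282], [0.0000, 2.5596]]

v_1 = (-4, -2, -3); ‖v_1‖ = 5.3852, so e_1 = (-0.7428, -0.3714, -0.5571).
e_1·v_2 = (-0.7428)·3 + (-0.3714)·(-1) + (-0.5571)·3 = -3.5282.
u_2 = v_2 + 3.5282·e_1 = (0.3793, -2.3103, 1.0345).
‖u_2‖ = 2.5596, so e_2 = (0.1482, -0.9026, 0.4042).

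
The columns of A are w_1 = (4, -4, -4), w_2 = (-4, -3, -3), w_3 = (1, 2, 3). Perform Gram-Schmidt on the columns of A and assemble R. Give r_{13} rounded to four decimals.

r_{13} = -2.3094

w_1 = (4, -4, -4); ‖w_1‖ = 6.9282, so q_1 = (0.5774, -0.5774, -0.5774).
r_{13} = q_1·w_3 = -2.3094.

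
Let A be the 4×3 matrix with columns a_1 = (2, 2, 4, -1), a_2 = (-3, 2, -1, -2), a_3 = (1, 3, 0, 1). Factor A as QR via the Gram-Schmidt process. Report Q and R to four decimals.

Q = [[0.4000, -0.6432, 0.2589], [0.4000, 0.5568, 0.7278], [0.8000, -0.0864, -0.3631], [-0.2000, -0.5184, 0.5210]], R = [[5.0000, -0.8000, 1.4000], [0.0000, 4.1665, 0.5088], [0.0000, 0.0000, 2.9633]]

a_1 = (2, 2, 4, -1); ‖a_1‖ = 5.0000, so q_1 = (0.4000, 0.4000, 0.8000, -0.2000).
q_1·a_2 = 0.4000·(-3) + 0.4000·2 + 0.8000·(-1) + (-0.2000)·(-2) = -0.8000.
u_2 = a_2 + 0.8000·q_1 = (-2.6800, 2.3200, -0.3600, -2.1600).
‖u_2‖ = 4.1665, so q_2 = (-0.6432, 0.5568, -0.0864, -0.5184).
q_1·a_3 = 0.4000·1 + 0.4000·3 + 0.8000·0 + (-0.2000)·1 = 1.4000; q_2·a_3 = (-0.6432)·1 + 0.5568·3 + (-0.0864)·0 + (-0.5184)·1 = 0.5088.
u_3 = a_3 − 1.4000·q_1 − 0.5088·q_2 = (0.7673, 2.1567, -1.0760, 1.5438).
‖u_3‖ = 2.9633, so q_3 = (0.2589, 0.7278, -0.3631, 0.5210).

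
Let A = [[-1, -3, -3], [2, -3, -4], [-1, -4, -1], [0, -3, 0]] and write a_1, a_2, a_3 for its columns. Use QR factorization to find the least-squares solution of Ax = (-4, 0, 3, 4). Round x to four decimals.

x = (1.8483, -1.5616, 2.1321)

a_1 = (-1, 2, -1, 0); ‖a_1‖ = 2.4495, so q_1 = (-0.4082, 0.8165, -0.4082, 0.0000).
q_1·a_2 = (-0.4082)·(-3) + 0.8165·(-3) + (-0.4082)·(-4) + 0.0000·(-3) = 0.4082.
u_2 = a_2 − 0.4082·q_1 = (-2.8333, -3.3333, -3.8333, -3.0000).
‖u_2‖ = 6.5447, so q_2 = (-0.4329, -0.5093, -0.5857, -0.4584).
q_1·a_3 = (-0.4082)·(-3) + 0.8165·(-4) + (-0.4082)·(-1) + 0.0000·0 = -1.6330; q_2·a_3 = (-0.4329)·(-3) + (-0.5093)·(-4) + (-0.5857)·(-1) + (-0.4584)·0 = 3.9217.
u_3 = a_3 + 1.6330·q_1 − 3.9217·q_2 = (-1.9689, -0.6693, 0.6304, 1.7977).
‖u_3‖ = 2.8202, so q_3 = (-0.6981, -0.2373, 0.2235, 0.6374).
Qᵀb = (0.4082, -1.8590, 6.0128).
Back-substitute: x_3 = 6.0128/2.8202 = 2.1321.
x_2 = (-1.8590 − 3.9217·2.1321)/6.5447 = -1.5616.
x_1 = (0.4082 − 0.4082·(-1.5616) + 1.6330·2.1321)/2.4495 = 1.8483.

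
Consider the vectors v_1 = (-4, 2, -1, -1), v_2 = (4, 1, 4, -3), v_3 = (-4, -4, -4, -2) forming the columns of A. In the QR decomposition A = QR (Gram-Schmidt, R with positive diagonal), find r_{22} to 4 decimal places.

q_1 = v_1/‖v_1‖ = (-4, 2, -1, -1)/4.6904 = (-0.8528, 0.4264, -0.2132, -0.2132).
r_{12} = q_1·v_2 = -3.1980.
u_2 = v_2 + 3.1980·q_1 = (1.2727, 2.3636, 3.3182, -3.6818).
r_{22} = ‖u_2‖ = 5.6367.

r_{22} = 5.6367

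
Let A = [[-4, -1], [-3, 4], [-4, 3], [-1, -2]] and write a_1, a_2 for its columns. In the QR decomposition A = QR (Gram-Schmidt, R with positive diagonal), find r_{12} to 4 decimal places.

r_{12} = -2.7775

q_1 = a_1/‖a_1‖ = (-4, -3, -4, -1)/6.4807 = (-0.6172, -0.4629, -0.6172, -0.1543).
r_{12} = q_1·a_2 = -2.7775.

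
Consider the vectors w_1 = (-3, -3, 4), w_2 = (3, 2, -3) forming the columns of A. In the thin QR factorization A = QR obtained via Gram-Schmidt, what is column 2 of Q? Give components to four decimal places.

q_1 = w_1/‖w_1‖ = (-3, -3, 4)/5.8310 = (-0.5145, -0.5145, 0.6860).
r_{12} = q_1·w_2 = -4.6305.
u_2 = w_2 + 4.6305·q_1 = (0.6176, -0.3824, 0.1765).
‖u_2‖ = 0.7475, so q_2 = (0.8262, -0.5115, 0.2361).

q_2 = (0.8262, -0.5115, 0.2361)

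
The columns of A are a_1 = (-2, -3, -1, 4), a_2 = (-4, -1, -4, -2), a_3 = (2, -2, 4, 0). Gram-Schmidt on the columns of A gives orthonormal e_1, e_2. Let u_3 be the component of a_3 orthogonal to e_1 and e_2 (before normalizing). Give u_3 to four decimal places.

u_3 = (-0.2846, -2.3827, 1.6400, -1.5193)

e_1 = a_1/‖a_1‖ = (-2, -3, -1, 4)/5.4772 = (-0.3651, -0.5477, -0.1826, 0.7303).
r_{12} = e_1·a_2 = 1.2780.
u_2 = a_2 − 1.2780·e_1 = (-3.5333, -0.3000, -3.7667, -2.9333).
‖u_2‖ = 5.9470, so e_2 = (-0.5941, -0.0504, -0.6334, -0.4932).
r_{13} = e_1·a_3 = -0.3651; r_{23} = e_2·a_3 = -3.6209.
u_3 = a_3 + 0.3651·e_1 + 3.6209·e_2 = (-0.2846, -2.3827, 1.6400, -1.5193).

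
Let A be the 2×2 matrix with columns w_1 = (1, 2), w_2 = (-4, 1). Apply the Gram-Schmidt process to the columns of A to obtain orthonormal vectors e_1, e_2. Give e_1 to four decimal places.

e_1 = w_1/‖w_1‖ = (1, 2)/2.2361 = (0.4472, 0.8944).

e_1 = (0.4472, 0.8944)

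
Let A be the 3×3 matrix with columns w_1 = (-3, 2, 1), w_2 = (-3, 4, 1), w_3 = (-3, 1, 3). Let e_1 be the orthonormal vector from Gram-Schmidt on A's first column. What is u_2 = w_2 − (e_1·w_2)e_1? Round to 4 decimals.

w_1 = (-3, 2, 1); ‖w_1‖ = 3.7417, so e_1 = (-0.8018, 0.5345, 0.2673).
e_1·w_2 = (-0.8018)·(-3) + 0.5345·4 + 0.2673·1 = 4.8107.
u_2 = w_2 − 4.8107·e_1 = (0.8571, 1.4286, -0.2857).

u_2 = (0.8571, 1.4286, -0.2857)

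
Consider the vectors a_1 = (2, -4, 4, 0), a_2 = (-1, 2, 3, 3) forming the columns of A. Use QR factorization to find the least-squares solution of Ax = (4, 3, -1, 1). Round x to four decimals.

a_1 = (2, -4, 4, 0); ‖a_1‖ = 6.0000, so e_1 = (0.3333, -0.6667, 0.6667, 0.0000).
e_1·a_2 = 0.3333·(-1) + (-0.6667)·2 + 0.6667·3 + 0.0000·3 = 0.3333.
u_2 = a_2 − 0.3333·e_1 = (-1.1111, 2.2222, 2.7778, 3.0000).
‖u_2‖ = 4.7842, so e_2 = (-0.2322, 0.4645, 0.5806, 0.6271).
Qᵀb = (-1.3333, 0.5109).
Back-substitute: x_2 = 0.5109/4.7842 = 0.1068.
x_1 = (-1.3333 − 0.3333·0.1068)/6.0000 = -0.2282.

x = (-0.2282, 0.1068)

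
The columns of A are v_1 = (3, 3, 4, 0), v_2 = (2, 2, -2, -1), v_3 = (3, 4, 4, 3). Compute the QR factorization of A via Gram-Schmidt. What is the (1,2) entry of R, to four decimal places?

e_1 = v_1/‖v_1‖ = (3, 3, 4, 0)/5.8310 = (0.5145, 0.5145, 0.6860, 0.0000).
r_{12} = e_1·v_2 = 0.6860.

r_{12} = 0.6860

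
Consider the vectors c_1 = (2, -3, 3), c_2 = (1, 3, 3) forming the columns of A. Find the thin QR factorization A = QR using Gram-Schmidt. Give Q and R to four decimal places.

c_1 = (2, -3, 3); ‖c_1‖ = 4.6904, so e_1 = (0.4264, -0.6396, 0.6396).
e_1·c_2 = 0.4264·1 + (-0.6396)·3 + 0.6396·3 = 0.4264.
u_2 = c_2 − 0.4264·e_1 = (0.8182, 3.2727, 2.7273).
‖u_2‖ = 4.3380, so e_2 = (0.1886, 0.7544, 0.6287).

Q = [[0.4264, 0.1886], [-0.6396, 0.7544], [0.6396, 0.6287]], R = [[4.6904, 0.4264], [0.0000, 4.3380]]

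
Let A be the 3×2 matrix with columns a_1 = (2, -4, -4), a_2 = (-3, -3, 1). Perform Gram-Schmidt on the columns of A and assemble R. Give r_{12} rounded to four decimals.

r_{12} = 0.3333

e_1 = a_1/‖a_1‖ = (2, -4, -4)/6.0000 = (0.3333, -0.6667, -0.6667).
r_{12} = e_1·a_2 = 0.3333.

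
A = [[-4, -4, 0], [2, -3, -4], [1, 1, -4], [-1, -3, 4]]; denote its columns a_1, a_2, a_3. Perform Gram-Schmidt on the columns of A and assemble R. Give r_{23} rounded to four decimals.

a_1 = (-4, 2, 1, -1); ‖a_1‖ = 4.6904, so q_1 = (-0.8528, 0.4264, 0.2132, -0.2132).
q_1·a_2 = (-0.8528)·(-4) + 0.4264·(-3) + 0.2132·1 + (-0.2132)·(-3) = 2.9848.
u_2 = a_2 − 2.9848·q_1 = (-1.4545, -4.2727, 0.3636, -2.3636).
‖u_2‖ = 5.1079, so q_2 = (-0.2848, -0.8365, 0.0712, -0.4627).
r_{23} = q_2·a_3 = 1.2102.

r_{23} = 1.2102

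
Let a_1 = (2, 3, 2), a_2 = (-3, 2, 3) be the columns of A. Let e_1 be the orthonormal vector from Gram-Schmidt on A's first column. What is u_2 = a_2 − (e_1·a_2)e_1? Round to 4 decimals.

e_1 = a_1/‖a_1‖ = (2, 3, 2)/4.1231 = (0.4851, 0.7276, 0.4851).
r_{12} = e_1·a_2 = 1.4552.
u_2 = a_2 − 1.4552·e_1 = (-3.7059, 0.9412, 2.2941).

u_2 = (-3.7059, 0.9412, 2.2941)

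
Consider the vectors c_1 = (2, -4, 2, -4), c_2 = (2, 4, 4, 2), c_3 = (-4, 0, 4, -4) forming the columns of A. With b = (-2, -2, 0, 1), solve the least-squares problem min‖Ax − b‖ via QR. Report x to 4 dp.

q_1 = c_1/‖c_1‖ = (2, -4, 2, -4)/6.3246 = (0.3162, -0.6325, 0.3162, -0.6325).
r_{12} = q_1·c_2 = -1.8974.
u_2 = c_2 + 1.8974·q_1 = (2.6000, 2.8000, 4.6000, 0.8000).
‖u_2‖ = 6.0332, so q_2 = (0.4309, 0.4641, 0.7624, 0.1326).
r_{13} = q_1·c_3 = 2.5298; r_{23} = q_2·c_3 = 0.7956.
u_3 = c_3 − 2.5298·q_1 − 0.7956·q_2 = (-5.1429, 1.2308, 2.5934, -2.5055).
‖u_3‖ = 6.4005, so q_3 = (-0.8035, 0.1923, 0.4052, -0.3914).
Qᵀb = (0.0000, -1.6575, 0.8310).
Back-substitute: x_3 = 0.8310/6.4005 = 0.1298.
x_2 = (-1.6575 − 0.7956·0.1298)/6.0332 = -0.2918.
x_1 = (0.0000 + 1.8974·(-0.2918) − 2.5298·0.1298)/6.3246 = -0.1395.

x = (-0.1395, -0.2918, 0.1298)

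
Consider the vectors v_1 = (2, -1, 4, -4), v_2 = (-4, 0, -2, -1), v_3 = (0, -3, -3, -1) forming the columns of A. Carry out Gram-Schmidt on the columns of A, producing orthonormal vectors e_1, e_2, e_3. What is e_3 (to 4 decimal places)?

v_1 = (2, -1, 4, -4); ‖v_1‖ = 6.0828, so e_1 = (0.3288, -0.1644, 0.6576, -0.6576).
e_1·v_2 = 0.3288·(-4) + (-0.1644)·0 + 0.6576·(-2) + (-0.6576)·(-1) = -1.9728.
u_2 = v_2 + 1.9728·e_1 = (-3.3514, -0.3243, -0.7027, -2.2973).
‖u_2‖ = 4.1362, so e_2 = (-0.8102, -0.0784, -0.1699, -0.5554).
e_1·v_3 = 0.3288·0 + (-0.1644)·(-3) + 0.6576·(-3) + (-0.6576)·(-1) = -0.8220; e_2·v_3 = (-0.8102)·0 + (-0.0784)·(-3) + (-0.1699)·(-3) + (-0.5554)·(-1) = 1.3003.
u_3 = v_3 + 0.8220·e_1 − 1.3003·e_2 = (1.3239, -3.0332, -2.2385, -0.8183).
‖u_3‖ = 4.0784, so e_3 = (0.3246, -0.7437, -0.5489, -0.2006).

e_3 = (0.3246, -0.7437, -0.5489, -0.2006)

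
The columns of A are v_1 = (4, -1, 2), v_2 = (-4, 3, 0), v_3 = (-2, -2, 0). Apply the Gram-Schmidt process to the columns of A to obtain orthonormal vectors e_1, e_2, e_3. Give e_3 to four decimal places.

e_3 = (-0.4685, -0.6247, 0.6247)

v_1 = (4, -1, 2); ‖v_1‖ = 4.5826, so e_1 = (0.8729, -0.2182, 0.4364).
e_1·v_2 = 0.8729·(-4) + (-0.2182)·3 + 0.4364·0 = -4.1461.
u_2 = v_2 + 4.1461·e_1 = (-0.3810, 2.0952, 1.8095).
‖u_2‖ = 2.7946, so e_2 = (-0.1363, 0.7498, 0.6475).
e_1·v_3 = 0.8729·(-2) + (-0.2182)·(-2) + 0.4364·0 = -1.3093; e_2·v_3 = (-0.1363)·(-2) + 0.7498·(-2) + 0.6475·0 = -1.2269.
u_3 = v_3 + 1.3093·e_1 + 1.2269·e_2 = (-1.0244, -1.3659, 1.3659).
‖u_3‖ = 2.1864, so e_3 = (-0.4685, -0.6247, 0.6247).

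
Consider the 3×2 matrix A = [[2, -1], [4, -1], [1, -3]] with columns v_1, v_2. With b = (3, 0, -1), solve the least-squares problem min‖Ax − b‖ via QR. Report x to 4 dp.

v_1 = (2, 4, 1); ‖v_1‖ = 4.5826, so e_1 = (0.4364, 0.8729, 0.2182).
e_1·v_2 = 0.4364·(-1) + 0.8729·(-1) + 0.2182·(-3) = -1.9640.
u_2 = v_2 + 1.9640·e_1 = (-0.1429, 0.7143, -2.5714).
‖u_2‖ = 2.6726, so e_2 = (-0.0535, 0.2673, -0.9621).
Qᵀb = (1.0911, 0.8018).
Back-substitute: x_2 = 0.8018/2.6726 = 0.3000.
x_1 = (1.0911 + 1.9640·0.3000)/4.5826 = 0.3667.

x = (0.3667, 0.3000)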